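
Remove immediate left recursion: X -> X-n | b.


Left-recursive alternatives: X-n; non-recursive: b
Introduce X': X -> bX', X' -> -nX' | ε


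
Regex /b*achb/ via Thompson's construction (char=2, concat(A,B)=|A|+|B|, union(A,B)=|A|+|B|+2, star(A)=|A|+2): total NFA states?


Syntax tree has 5 char leaf(s), 0 union(s), 1 star(s)
chars contribute 5×2 = 10; each union adds +2; each star adds +2
Total: 10 + 0 + 2 = 12 states


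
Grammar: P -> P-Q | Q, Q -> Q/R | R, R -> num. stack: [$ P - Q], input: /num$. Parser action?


'/' can extend Q; shift to build Q -> Q/R
Action: shift


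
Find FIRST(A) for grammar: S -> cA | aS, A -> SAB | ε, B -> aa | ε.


Per alternative of A: FIRST(SAB) = {a, c}; FIRST(ε) = {ε}
FIRST(A) = {a, c, ε}


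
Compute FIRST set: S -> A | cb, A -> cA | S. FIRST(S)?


Per alternative of S: FIRST(A) = {c}; FIRST(cb) = {c}
FIRST(S) = {c}


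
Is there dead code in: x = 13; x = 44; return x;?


first assignment to x is overwritten before any read
Dead: 'x = 13'


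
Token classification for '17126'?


Pattern: digits only
Type: INTEGER_LITERAL


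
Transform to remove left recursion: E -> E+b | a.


Left-recursive alternatives: E+b; non-recursive: a
Introduce E': E -> aE', E' -> +bE' | ε


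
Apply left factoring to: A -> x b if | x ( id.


Common prefix: 'x'
Factored: A -> x A', A' -> b if | ( id


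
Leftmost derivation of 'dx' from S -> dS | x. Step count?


Derivation: S => dS => dx
Steps: 2


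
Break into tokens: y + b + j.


Scan left to right, longest-match per lexeme
Tokens: ID(y), OP(+), ID(b), OP(+), ID(j)


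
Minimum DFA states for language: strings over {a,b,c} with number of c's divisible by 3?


Track (count of c) mod 3: states 0..2, accept at 0
Minimal DFA: 3 states


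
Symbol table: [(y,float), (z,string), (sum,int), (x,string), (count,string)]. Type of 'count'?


Lookup 'count' → type string


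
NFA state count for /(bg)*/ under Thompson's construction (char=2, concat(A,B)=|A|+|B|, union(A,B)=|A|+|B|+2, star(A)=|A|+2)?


Syntax tree has 2 char leaf(s), 0 union(s), 1 star(s)
chars contribute 2×2 = 4; each union adds +2; each star adds +2
Total: 4 + 0 + 2 = 6 states


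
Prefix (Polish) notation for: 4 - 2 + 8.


left-to-right (same/higher precedence on left): tree is (+ (- 4 2) 8)
Prefix: + - 4 2 8


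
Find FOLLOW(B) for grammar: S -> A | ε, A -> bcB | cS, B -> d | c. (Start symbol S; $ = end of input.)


$ ∈ FOLLOW(S). For each A -> αBβ: add FIRST(β)\{ε} to FOLLOW(B); if β nullable, add FOLLOW(A).
FOLLOW(B) = {$}


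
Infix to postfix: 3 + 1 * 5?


* has higher precedence, evaluate 1*5 first
Postfix: 3 1 5 * +


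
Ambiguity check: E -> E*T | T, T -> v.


precedence layered via separate nonterminal T: deterministic
Unambiguous


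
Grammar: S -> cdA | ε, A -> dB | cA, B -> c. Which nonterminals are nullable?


A nonterminal is nullable iff some alternative derives ε (directly, or every symbol in it is nullable)
Nullable: {S}


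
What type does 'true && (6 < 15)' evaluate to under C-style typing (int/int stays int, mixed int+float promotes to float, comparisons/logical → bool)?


Operand types: bool && bool
Rule: logical operators take bool operands and yield bool
Result type: bool


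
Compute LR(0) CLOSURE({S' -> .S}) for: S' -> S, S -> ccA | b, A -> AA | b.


Start: S' -> .S
For each item with dot before a nonterminal B, add B -> .γ for every B-production
Closure: [S' -> .S, S -> .ccA, S -> .b]


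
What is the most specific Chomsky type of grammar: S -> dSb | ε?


Single nonterminal LHS, but d^n b^n is not regular
Classification: Type 2 (Context-Free)


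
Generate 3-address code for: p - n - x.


Break into single-operator statements:
t1 = p - n
t2 = t1 - x


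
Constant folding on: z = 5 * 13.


5 * 13 = 65 at compile time
Optimized: z = 65


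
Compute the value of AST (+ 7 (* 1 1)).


Evaluate inner: (* 1 1) = 1
Evaluate root: (+ 7 1) = 8
Result: 8


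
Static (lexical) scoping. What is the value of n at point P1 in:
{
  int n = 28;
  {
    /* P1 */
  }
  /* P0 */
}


P1's block does not declare n; resolves to the enclosing declaration at depth 0
n = 28


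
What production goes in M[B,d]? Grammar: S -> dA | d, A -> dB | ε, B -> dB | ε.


For [B, d]: 'd' ∈ FIRST(dB)
Entry: B -> dB


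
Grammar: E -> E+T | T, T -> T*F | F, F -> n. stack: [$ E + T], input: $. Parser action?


handle 'E+T' on top; lookahead ∈ FOLLOW(E) = {+, $}
Action: reduce (E -> E+T)


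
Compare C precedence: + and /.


'/' is multiplicative (level 10); '+' is additive (level 9)
Higher level binds tighter
'/' has higher precedence than '+'


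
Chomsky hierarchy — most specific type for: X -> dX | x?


Right-linear: every RHS is a terminal or a terminal followed by one nonterminal
Classification: Type 3 (Regular)


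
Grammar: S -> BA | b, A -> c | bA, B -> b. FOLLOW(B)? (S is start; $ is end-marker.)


$ ∈ FOLLOW(S). For each A -> αBβ: add FIRST(β)\{ε} to FOLLOW(B); if β nullable, add FOLLOW(A).
FOLLOW(B) = {b, c}


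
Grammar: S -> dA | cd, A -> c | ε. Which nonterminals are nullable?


A nonterminal is nullable iff some alternative derives ε (directly, or every symbol in it is nullable)
Nullable: {A}


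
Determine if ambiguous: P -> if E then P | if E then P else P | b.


dangling else: 'if E then if E then b else b' parses two ways
Ambiguous


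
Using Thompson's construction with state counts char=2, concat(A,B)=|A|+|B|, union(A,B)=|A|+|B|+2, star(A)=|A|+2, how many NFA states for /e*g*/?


Syntax tree has 2 char leaf(s), 0 union(s), 2 star(s)
chars contribute 2×2 = 4; each union adds +2; each star adds +2
Total: 4 + 0 + 4 = 8 states


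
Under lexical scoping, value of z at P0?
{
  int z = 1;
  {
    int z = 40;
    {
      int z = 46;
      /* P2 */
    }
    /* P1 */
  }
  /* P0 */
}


z declared in the same block as P0
z = 1


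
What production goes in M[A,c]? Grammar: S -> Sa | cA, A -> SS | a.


For [A, c]: 'c' ∈ FIRST(SS)
Entry: A -> SS


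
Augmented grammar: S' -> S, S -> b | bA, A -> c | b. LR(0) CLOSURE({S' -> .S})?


Start: S' -> .S
For each item with dot before a nonterminal B, add B -> .γ for every B-production
Closure: [S' -> .S, S -> .b, S -> .bA]


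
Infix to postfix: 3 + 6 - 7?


Left to right (same or higher precedence on left)
Postfix: 3 6 + 7 -


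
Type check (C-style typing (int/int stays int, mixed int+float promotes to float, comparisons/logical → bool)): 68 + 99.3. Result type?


Operand types: int + float
Rule: mixed int/float promotes to float; int/int stays int
Result type: float


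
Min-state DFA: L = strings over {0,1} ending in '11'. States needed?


Track the longest suffix of input matching a prefix of '11': 3 classes (prefixes of length 0..2)
Minimal DFA: 3 states


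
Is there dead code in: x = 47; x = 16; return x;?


first assignment to x is overwritten before any read
Dead: 'x = 47'


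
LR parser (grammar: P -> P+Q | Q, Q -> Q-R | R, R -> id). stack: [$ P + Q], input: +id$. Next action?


handle 'P+Q' on top; lookahead ∈ FOLLOW(P) = {+, $}
Action: reduce (P -> P+Q)


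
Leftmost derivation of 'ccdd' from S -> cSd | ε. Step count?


Derivation: S => cSd => ccSdd => ccdd
Steps: 3


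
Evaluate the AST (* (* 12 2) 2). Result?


Evaluate inner: (* 12 2) = 24
Evaluate root: (* 24 2) = 48
Result: 48


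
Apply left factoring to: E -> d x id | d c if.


Common prefix: 'd'
Factored: E -> d E', E' -> x id | c if


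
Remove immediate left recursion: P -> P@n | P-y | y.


Left-recursive alternatives: P@n, P-y; non-recursive: y
Introduce P': P -> yP', P' -> @nP' | -yP' | ε


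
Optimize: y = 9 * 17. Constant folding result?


9 * 17 = 153 at compile time
Optimized: y = 153


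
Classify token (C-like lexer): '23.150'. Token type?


Pattern: digits with a decimal point
Type: FLOAT_LITERAL


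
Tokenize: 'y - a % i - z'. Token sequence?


Scan left to right, longest-match per lexeme
Tokens: ID(y), OP(-), ID(a), OP(%), ID(i), OP(-), ID(z)


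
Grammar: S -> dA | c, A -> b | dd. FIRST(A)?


Per alternative of A: FIRST(b) = {b}; FIRST(dd) = {d}
FIRST(A) = {b, d}


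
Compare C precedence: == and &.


'==' is equality (level 6); '&' is bitwise AND (level 5)
Higher level binds tighter
'==' has higher precedence than '&'


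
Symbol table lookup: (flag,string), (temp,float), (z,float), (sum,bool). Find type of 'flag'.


Lookup 'flag' → type string


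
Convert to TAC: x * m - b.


Break into single-operator statements:
t1 = x * m
t2 = t1 - b


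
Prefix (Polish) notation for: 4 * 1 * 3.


left-to-right (same/higher precedence on left): tree is (* (* 4 1) 3)
Prefix: * * 4 1 3


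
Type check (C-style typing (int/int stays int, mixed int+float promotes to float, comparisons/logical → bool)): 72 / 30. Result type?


Operand types: int / int
Rule: mixed int/float promotes to float; int/int stays int
Result type: int


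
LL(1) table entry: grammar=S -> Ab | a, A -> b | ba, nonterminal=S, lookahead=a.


For [S, a]: 'a' ∈ FIRST(a)
Entry: S -> a


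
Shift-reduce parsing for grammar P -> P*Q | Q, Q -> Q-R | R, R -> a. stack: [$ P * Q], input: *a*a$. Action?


handle 'P*Q' on top; lookahead ∈ FOLLOW(P) = {*, $}
Action: reduce (P -> P*Q)


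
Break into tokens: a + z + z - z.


Scan left to right, longest-match per lexeme
Tokens: ID(a), OP(+), ID(z), OP(+), ID(z), OP(-), ID(z)


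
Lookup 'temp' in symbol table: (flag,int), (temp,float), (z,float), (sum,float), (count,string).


Lookup 'temp' → type float


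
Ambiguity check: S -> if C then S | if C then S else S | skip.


dangling else: 'if C then if C then skip else skip' parses two ways
Ambiguous


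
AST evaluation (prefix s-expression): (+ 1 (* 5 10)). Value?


Evaluate inner: (* 5 10) = 50
Evaluate root: (+ 1 50) = 51
Result: 51


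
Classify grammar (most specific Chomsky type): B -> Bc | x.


Left-linear: every RHS is a terminal or one nonterminal followed by a terminal
Classification: Type 3 (Regular)


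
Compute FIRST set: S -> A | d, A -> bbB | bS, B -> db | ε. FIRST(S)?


Per alternative of S: FIRST(A) = {b}; FIRST(d) = {d}
FIRST(S) = {b, d}


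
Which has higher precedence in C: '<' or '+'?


'+' is additive (level 9); '<' is relational (level 7)
Higher level binds tighter
'+' has higher precedence than '<'


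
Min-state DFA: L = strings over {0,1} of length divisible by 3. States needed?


Track length mod 3: states 0..2, accept at 0
Minimal DFA: 3 states


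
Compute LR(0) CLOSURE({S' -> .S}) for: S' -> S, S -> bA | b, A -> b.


Start: S' -> .S
For each item with dot before a nonterminal B, add B -> .γ for every B-production
Closure: [S' -> .S, S -> .bA, S -> .b]


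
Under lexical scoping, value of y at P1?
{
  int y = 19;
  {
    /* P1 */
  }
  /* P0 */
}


P1's block does not declare y; resolves to the enclosing declaration at depth 0
y = 19


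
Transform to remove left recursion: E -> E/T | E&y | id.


Left-recursive alternatives: E/T, E&y; non-recursive: id
Introduce E': E -> idE', E' -> /TE' | &yE' | ε


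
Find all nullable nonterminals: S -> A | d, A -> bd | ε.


A nonterminal is nullable iff some alternative derives ε (directly, or every symbol in it is nullable)
Nullable: {A, S}


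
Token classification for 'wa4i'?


Pattern: letter/underscore followed by alphanumerics, not a keyword
Type: IDENTIFIER


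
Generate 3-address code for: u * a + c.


Break into single-operator statements:
t1 = u * a
t2 = t1 + c


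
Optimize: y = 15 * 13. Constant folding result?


15 * 13 = 195 at compile time
Optimized: y = 195


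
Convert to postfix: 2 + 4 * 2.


* has higher precedence, evaluate 4*2 first
Postfix: 2 4 2 * +


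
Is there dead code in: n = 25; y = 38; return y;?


n is assigned but never read
Dead: 'n = 25'


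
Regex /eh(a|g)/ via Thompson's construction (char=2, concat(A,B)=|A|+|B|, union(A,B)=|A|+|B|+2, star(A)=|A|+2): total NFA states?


Syntax tree has 4 char leaf(s), 1 union(s), 0 star(s)
chars contribute 4×2 = 8; each union adds +2; each star adds +2
Total: 8 + 2 + 0 = 10 states


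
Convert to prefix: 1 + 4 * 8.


'*' binds tighter: tree is (+ 1 (* 4 8))
Prefix: + 1 * 4 8


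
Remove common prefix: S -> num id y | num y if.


Common prefix: 'num'
Factored: S -> num S', S' -> id y | y if


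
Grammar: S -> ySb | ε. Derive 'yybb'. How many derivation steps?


Derivation: S => ySb => yySbb => yybb
Steps: 3


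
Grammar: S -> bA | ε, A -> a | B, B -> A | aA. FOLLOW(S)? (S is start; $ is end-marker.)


$ ∈ FOLLOW(S). For each A -> αBβ: add FIRST(β)\{ε} to FOLLOW(B); if β nullable, add FOLLOW(A).
FOLLOW(S) = {$}


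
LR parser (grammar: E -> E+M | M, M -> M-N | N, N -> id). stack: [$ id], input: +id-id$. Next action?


'id' on top is the handle for N -> id
Action: reduce (N -> id)


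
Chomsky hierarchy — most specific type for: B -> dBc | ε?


Single nonterminal LHS, but d^n c^n is not regular
Classification: Type 2 (Context-Free)


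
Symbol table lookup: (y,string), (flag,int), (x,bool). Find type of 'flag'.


Lookup 'flag' → type int


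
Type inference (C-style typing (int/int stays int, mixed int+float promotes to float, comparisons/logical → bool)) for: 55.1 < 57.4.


Operand types: float < float
Rule: comparison yields bool
Result type: bool


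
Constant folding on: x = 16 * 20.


16 * 20 = 320 at compile time
Optimized: x = 320


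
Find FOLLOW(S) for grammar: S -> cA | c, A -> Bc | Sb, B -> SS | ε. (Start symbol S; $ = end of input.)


$ ∈ FOLLOW(S). For each A -> αBβ: add FIRST(β)\{ε} to FOLLOW(B); if β nullable, add FOLLOW(A).
FOLLOW(S) = {$, b, c}


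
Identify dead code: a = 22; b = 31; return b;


a is assigned but never read
Dead: 'a = 22'


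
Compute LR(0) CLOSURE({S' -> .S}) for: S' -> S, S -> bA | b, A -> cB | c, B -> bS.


Start: S' -> .S
For each item with dot before a nonterminal B, add B -> .γ for every B-production
Closure: [S' -> .S, S -> .bA, S -> .b]


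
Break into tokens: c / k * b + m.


Scan left to right, longest-match per lexeme
Tokens: ID(c), OP(/), ID(k), OP(*), ID(b), OP(+), ID(m)


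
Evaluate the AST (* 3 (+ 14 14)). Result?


Evaluate inner: (+ 14 14) = 28
Evaluate root: (* 3 28) = 84
Result: 84


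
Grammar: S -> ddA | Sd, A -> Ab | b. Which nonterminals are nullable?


A nonterminal is nullable iff some alternative derives ε (directly, or every symbol in it is nullable)
Nullable: {}


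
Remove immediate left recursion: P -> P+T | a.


Left-recursive alternatives: P+T; non-recursive: a
Introduce P': P -> aP', P' -> +TP' | ε


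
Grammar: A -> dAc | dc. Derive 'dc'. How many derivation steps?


Derivation: A => dc
Steps: 1


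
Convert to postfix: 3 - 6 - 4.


Left to right (same or higher precedence on left)
Postfix: 3 6 - 4 -


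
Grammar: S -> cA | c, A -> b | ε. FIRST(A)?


Per alternative of A: FIRST(b) = {b}; FIRST(ε) = {ε}
FIRST(A) = {b, ε}


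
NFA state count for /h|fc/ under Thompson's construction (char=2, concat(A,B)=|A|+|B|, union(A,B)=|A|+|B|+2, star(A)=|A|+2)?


Syntax tree has 3 char leaf(s), 1 union(s), 0 star(s)
chars contribute 3×2 = 6; each union adds +2; each star adds +2
Total: 6 + 2 + 0 = 8 states


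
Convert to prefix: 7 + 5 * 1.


'*' binds tighter: tree is (+ 7 (* 5 1))
Prefix: + 7 * 5 1


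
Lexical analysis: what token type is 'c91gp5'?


Pattern: letter/underscore followed by alphanumerics, not a keyword
Type: IDENTIFIER


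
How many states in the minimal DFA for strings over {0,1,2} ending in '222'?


Track the longest suffix of input matching a prefix of '222': 4 classes (prefixes of length 0..3)
Minimal DFA: 4 states


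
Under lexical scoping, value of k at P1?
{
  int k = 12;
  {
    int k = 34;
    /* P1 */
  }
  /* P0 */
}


k declared in the same block as P1
k = 34


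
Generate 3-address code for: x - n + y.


Break into single-operator statements:
t1 = x - n
t2 = t1 + y


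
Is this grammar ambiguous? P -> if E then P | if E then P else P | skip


dangling else: 'if E then if E then skip else skip' parses two ways
Ambiguous


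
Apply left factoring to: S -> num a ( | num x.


Common prefix: 'num'
Factored: S -> num S', S' -> a ( | x


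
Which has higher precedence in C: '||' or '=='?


'==' is equality (level 6); '||' is logical OR (level 1)
Higher level binds tighter
'==' has higher precedence than '||'


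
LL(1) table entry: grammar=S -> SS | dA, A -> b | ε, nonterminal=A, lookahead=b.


For [A, b]: 'b' ∈ FIRST(b)
Entry: A -> b


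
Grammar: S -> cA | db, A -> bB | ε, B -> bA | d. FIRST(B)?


Per alternative of B: FIRST(bA) = {b}; FIRST(d) = {d}
FIRST(B) = {b, d}


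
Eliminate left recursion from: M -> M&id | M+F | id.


Left-recursive alternatives: M&id, M+F; non-recursive: id
Introduce M': M -> idM', M' -> &idM' | +FM' | ε


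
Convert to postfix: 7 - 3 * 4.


* has higher precedence, evaluate 3*4 first
Postfix: 7 3 4 * -


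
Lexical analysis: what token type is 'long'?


Pattern: reserved word
Type: KEYWORD


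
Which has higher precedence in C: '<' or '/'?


'/' is multiplicative (level 10); '<' is relational (level 7)
Higher level binds tighter
'/' has higher precedence than '<'


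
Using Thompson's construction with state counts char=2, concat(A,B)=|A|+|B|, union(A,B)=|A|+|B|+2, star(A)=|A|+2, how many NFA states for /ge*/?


Syntax tree has 2 char leaf(s), 0 union(s), 1 star(s)
chars contribute 2×2 = 4; each union adds +2; each star adds +2
Total: 4 + 0 + 2 = 6 states


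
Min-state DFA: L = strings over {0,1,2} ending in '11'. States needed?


Track the longest suffix of input matching a prefix of '11': 3 classes (prefixes of length 0..2)
Minimal DFA: 3 states


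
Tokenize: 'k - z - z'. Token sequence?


Scan left to right, longest-match per lexeme
Tokens: ID(k), OP(-), ID(z), OP(-), ID(z)


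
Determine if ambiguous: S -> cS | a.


right-linear, alternatives start with distinct terminals 'c' vs 'a': unique leftmost derivation
Unambiguous


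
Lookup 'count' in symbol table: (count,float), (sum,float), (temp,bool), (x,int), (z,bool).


Lookup 'count' → type float


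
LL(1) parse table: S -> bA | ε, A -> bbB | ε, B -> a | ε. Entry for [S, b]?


For [S, b]: 'b' ∈ FIRST(bA)
Entry: S -> bA


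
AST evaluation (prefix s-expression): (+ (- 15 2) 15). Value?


Evaluate inner: (- 15 2) = 13
Evaluate root: (+ 13 15) = 28
Result: 28


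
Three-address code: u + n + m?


Break into single-operator statements:
t1 = u + n
t2 = t1 + m


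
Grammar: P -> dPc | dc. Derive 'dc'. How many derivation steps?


Derivation: P => dc
Steps: 1


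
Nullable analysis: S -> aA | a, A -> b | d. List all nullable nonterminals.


A nonterminal is nullable iff some alternative derives ε (directly, or every symbol in it is nullable)
Nullable: {}


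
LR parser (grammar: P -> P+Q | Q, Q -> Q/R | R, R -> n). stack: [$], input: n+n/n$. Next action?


no handle on stack; shift 'n'
Action: shift


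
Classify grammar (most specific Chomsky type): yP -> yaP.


LHS has context (more than one symbol) and |LHS| ≤ |RHS|
Classification: Type 1 (Context-Sensitive)


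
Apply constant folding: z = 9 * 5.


9 * 5 = 45 at compile time
Optimized: z = 45


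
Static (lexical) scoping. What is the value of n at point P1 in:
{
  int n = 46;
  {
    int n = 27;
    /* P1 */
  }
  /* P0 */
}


n declared in the same block as P1
n = 27


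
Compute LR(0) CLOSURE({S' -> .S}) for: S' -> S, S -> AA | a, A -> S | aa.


Start: S' -> .S
For each item with dot before a nonterminal B, add B -> .γ for every B-production
Closure: [S' -> .S, S -> .AA, S -> .a, A -> .S, A -> .aa]


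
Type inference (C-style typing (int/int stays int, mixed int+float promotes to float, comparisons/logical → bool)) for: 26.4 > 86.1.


Operand types: float > float
Rule: comparison yields bool
Result type: bool


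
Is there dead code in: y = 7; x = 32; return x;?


y is assigned but never read
Dead: 'y = 7'


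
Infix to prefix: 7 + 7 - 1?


left-to-right (same/higher precedence on left): tree is (- (+ 7 7) 1)
Prefix: - + 7 7 1


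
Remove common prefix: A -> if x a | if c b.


Common prefix: 'if'
Factored: A -> if A', A' -> x a | c b


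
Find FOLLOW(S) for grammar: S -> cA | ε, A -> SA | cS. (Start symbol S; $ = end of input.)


$ ∈ FOLLOW(S). For each A -> αBβ: add FIRST(β)\{ε} to FOLLOW(B); if β nullable, add FOLLOW(A).
FOLLOW(S) = {$, c}


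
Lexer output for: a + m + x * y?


Scan left to right, longest-match per lexeme
Tokens: ID(a), OP(+), ID(m), OP(+), ID(x), OP(*), ID(y)


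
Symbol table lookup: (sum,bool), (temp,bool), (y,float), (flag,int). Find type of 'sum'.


Lookup 'sum' → type bool


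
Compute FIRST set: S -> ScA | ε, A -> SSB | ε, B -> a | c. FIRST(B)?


Per alternative of B: FIRST(a) = {a}; FIRST(c) = {c}
FIRST(B) = {a, c}


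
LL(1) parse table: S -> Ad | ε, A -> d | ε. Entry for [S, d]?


For [S, d]: 'd' ∈ FIRST(Ad)
Entry: S -> Ad


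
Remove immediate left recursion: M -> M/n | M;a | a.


Left-recursive alternatives: M/n, M;a; non-recursive: a
Introduce M': M -> aM', M' -> /nM' | ;aM' | ε


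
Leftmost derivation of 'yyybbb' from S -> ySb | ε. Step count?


Derivation: S => ySb => yySbb => yyySbbb => yyybbb
Steps: 4


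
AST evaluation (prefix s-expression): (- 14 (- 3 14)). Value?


Evaluate inner: (- 3 14) = -11
Evaluate root: (- 14 -11) = 25
Result: 25


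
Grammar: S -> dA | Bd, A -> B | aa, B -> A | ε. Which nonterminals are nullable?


A nonterminal is nullable iff some alternative derives ε (directly, or every symbol in it is nullable)
Nullable: {A, B}


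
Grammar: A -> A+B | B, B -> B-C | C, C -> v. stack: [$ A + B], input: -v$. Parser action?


'-' can extend B; shift to build B -> B-C
Action: shift


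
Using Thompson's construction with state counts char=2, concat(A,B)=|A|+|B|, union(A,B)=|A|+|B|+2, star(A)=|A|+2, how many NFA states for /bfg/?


Syntax tree has 3 char leaf(s), 0 union(s), 0 star(s)
chars contribute 3×2 = 6; each union adds +2; each star adds +2
Total: 6 + 0 + 0 = 6 states


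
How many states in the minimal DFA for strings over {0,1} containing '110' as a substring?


KMP-style automaton: 3 progress states + 1 absorbing accept = 4
Minimal DFA: 4 states


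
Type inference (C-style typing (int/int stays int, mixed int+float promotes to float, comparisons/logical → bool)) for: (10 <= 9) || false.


Operand types: bool || bool
Rule: logical operators take bool operands and yield bool
Result type: bool


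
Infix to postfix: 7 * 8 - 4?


Left to right (same or higher precedence on left)
Postfix: 7 8 * 4 -


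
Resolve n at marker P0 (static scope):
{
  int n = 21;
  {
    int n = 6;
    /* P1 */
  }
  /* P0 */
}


n declared in the same block as P0
n = 21


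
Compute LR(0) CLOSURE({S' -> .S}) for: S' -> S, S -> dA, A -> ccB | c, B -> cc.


Start: S' -> .S
For each item with dot before a nonterminal B, add B -> .γ for every B-production
Closure: [S' -> .S, S -> .dA]


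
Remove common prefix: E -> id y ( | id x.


Common prefix: 'id'
Factored: E -> id E', E' -> y ( | x


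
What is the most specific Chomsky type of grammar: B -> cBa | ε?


Single nonterminal LHS, but c^n a^n is not regular
Classification: Type 2 (Context-Free)


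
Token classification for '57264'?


Pattern: digits only
Type: INTEGER_LITERAL


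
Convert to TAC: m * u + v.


Break into single-operator statements:
t1 = m * u
t2 = t1 + v


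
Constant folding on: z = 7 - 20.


7 - 20 = -13 at compile time
Optimized: z = -13


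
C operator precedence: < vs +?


'+' is additive (level 9); '<' is relational (level 7)
Higher level binds tighter
'+' has higher precedence than '<'


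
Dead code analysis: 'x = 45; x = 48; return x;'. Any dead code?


first assignment to x is overwritten before any read
Dead: 'x = 45'


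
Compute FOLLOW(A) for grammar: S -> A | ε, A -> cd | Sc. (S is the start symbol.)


$ ∈ FOLLOW(S). For each A -> αBβ: add FIRST(β)\{ε} to FOLLOW(B); if β nullable, add FOLLOW(A).
FOLLOW(A) = {$, c}


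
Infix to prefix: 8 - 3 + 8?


left-to-right (same/higher precedence on left): tree is (+ (- 8 3) 8)
Prefix: + - 8 3 8


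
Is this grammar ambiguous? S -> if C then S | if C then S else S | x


dangling else: 'if C then if C then x else x' parses two ways
Ambiguous


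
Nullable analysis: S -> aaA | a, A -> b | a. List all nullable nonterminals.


A nonterminal is nullable iff some alternative derives ε (directly, or every symbol in it is nullable)
Nullable: {}


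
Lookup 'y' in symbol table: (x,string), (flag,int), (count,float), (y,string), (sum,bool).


Lookup 'y' → type string


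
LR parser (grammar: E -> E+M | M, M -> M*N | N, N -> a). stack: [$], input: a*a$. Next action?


no handle on stack; shift 'a'
Action: shift


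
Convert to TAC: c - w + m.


Break into single-operator statements:
t1 = c - w
t2 = t1 + m


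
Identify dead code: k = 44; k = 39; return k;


first assignment to k is overwritten before any read
Dead: 'k = 44'


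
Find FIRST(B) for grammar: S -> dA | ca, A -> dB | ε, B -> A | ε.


Per alternative of B: FIRST(A) = {d, ε}; FIRST(ε) = {ε}
FIRST(B) = {d, ε}


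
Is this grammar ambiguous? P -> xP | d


right-linear, alternatives start with distinct terminals 'x' vs 'd': unique leftmost derivation
Unambiguous


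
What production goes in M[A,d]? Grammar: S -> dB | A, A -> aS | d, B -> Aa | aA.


For [A, d]: 'd' ∈ FIRST(d)
Entry: A -> d


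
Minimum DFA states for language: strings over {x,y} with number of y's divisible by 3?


Track (count of y) mod 3: states 0..2, accept at 0
Minimal DFA: 3 states


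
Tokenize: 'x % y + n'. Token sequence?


Scan left to right, longest-match per lexeme
Tokens: ID(x), OP(%), ID(y), OP(+), ID(n)


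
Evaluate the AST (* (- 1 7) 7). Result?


Evaluate inner: (- 1 7) = -6
Evaluate root: (* -6 7) = -42
Result: -42


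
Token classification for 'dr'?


Pattern: letter/underscore followed by alphanumerics, not a keyword
Type: IDENTIFIER


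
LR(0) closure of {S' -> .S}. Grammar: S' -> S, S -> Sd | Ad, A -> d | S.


Start: S' -> .S
For each item with dot before a nonterminal B, add B -> .γ for every B-production
Closure: [S' -> .S, S -> .Sd, S -> .Ad, A -> .d, A -> .S]


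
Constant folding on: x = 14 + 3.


14 + 3 = 17 at compile time
Optimized: x = 17


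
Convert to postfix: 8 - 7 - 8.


Left to right (same or higher precedence on left)
Postfix: 8 7 - 8 -


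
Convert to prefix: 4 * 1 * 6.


left-to-right (same/higher precedence on left): tree is (* (* 4 1) 6)
Prefix: * * 4 1 6


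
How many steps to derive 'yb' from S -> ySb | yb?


Derivation: S => yb
Steps: 1


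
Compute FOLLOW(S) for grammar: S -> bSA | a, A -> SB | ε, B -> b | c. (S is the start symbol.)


$ ∈ FOLLOW(S). For each A -> αBβ: add FIRST(β)\{ε} to FOLLOW(B); if β nullable, add FOLLOW(A).
FOLLOW(S) = {$, a, b, c}


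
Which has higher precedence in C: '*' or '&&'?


'*' is multiplicative (level 10); '&&' is logical AND (level 2)
Higher level binds tighter
'*' has higher precedence than '&&'


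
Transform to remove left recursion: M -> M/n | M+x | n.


Left-recursive alternatives: M/n, M+x; non-recursive: n
Introduce M': M -> nM', M' -> /nM' | +xM' | ε


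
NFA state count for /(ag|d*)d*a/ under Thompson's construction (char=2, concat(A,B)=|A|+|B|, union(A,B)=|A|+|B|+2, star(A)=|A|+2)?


Syntax tree has 5 char leaf(s), 1 union(s), 2 star(s)
chars contribute 5×2 = 10; each union adds +2; each star adds +2
Total: 10 + 2 + 4 = 16 states


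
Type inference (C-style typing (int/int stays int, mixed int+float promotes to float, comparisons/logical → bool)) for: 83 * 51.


Operand types: int * int
Rule: mixed int/float promotes to float; int/int stays int
Result type: int


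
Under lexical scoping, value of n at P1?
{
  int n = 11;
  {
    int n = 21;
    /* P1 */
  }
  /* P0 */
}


n declared in the same block as P1
n = 21


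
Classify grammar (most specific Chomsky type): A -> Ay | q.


Left-linear: every RHS is a terminal or one nonterminal followed by a terminal
Classification: Type 3 (Regular)


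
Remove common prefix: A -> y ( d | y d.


Common prefix: 'y'
Factored: A -> y A', A' -> ( d | d


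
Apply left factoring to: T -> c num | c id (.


Common prefix: 'c'
Factored: T -> c T', T' -> num | id (


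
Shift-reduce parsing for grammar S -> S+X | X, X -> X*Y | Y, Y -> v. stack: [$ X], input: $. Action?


lookahead ∉ {*} so X won't extend; reduce S -> X
Action: reduce (S -> X)


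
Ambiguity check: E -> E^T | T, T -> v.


precedence layered via separate nonterminal T: deterministic
Unambiguous


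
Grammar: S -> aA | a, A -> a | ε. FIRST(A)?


Per alternative of A: FIRST(a) = {a}; FIRST(ε) = {ε}
FIRST(A) = {a, ε}


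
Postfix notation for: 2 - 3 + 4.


Left to right (same or higher precedence on left)
Postfix: 2 3 - 4 +


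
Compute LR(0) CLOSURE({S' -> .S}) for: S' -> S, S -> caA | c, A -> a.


Start: S' -> .S
For each item with dot before a nonterminal B, add B -> .γ for every B-production
Closure: [S' -> .S, S -> .caA, S -> .c]


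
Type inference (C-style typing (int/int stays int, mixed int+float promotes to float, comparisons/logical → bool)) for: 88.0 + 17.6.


Operand types: float + float
Rule: mixed int/float promotes to float; int/int stays int
Result type: float


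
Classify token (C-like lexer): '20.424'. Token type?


Pattern: digits with a decimal point
Type: FLOAT_LITERAL


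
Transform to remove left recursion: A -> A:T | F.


Left-recursive alternatives: A:T; non-recursive: F
Introduce A': A -> FA', A' -> :TA' | ε


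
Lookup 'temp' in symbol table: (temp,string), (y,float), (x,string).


Lookup 'temp' → type string


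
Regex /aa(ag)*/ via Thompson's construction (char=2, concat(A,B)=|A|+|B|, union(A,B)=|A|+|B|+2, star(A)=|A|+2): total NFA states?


Syntax tree has 4 char leaf(s), 0 union(s), 1 star(s)
chars contribute 4×2 = 8; each union adds +2; each star adds +2
Total: 8 + 0 + 2 = 10 states


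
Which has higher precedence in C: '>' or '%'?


'%' is multiplicative (level 10); '>' is relational (level 7)
Higher level binds tighter
'%' has higher precedence than '>'


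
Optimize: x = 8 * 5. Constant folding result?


8 * 5 = 40 at compile time
Optimized: x = 40


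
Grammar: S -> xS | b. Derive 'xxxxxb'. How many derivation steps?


Derivation: S => xS => xxS => xxxS => xxxxS => xxxxxS => xxxxxb
Steps: 6


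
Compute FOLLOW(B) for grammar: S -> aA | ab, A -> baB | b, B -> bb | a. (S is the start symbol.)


$ ∈ FOLLOW(S). For each A -> αBβ: add FIRST(β)\{ε} to FOLLOW(B); if β nullable, add FOLLOW(A).
FOLLOW(B) = {$}


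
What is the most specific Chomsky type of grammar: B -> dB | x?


Right-linear: every RHS is a terminal or a terminal followed by one nonterminal
Classification: Type 3 (Regular)


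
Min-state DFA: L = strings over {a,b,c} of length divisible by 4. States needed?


Track length mod 4: states 0..3, accept at 0
Minimal DFA: 4 states


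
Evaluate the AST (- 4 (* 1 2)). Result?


Evaluate inner: (* 1 2) = 2
Evaluate root: (- 4 2) = 2
Result: 2


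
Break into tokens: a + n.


Scan left to right, longest-match per lexeme
Tokens: ID(a), OP(+), ID(n)


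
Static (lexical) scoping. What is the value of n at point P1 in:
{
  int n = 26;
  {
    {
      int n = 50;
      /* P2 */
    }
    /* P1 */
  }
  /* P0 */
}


P1's block does not declare n; resolves to the enclosing declaration at depth 0
n = 26


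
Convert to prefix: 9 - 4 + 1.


left-to-right (same/higher precedence on left): tree is (+ (- 9 4) 1)
Prefix: + - 9 4 1


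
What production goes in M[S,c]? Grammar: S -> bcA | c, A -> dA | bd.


For [S, c]: 'c' ∈ FIRST(c)
Entry: S -> c


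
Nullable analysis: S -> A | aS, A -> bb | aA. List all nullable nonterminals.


A nonterminal is nullable iff some alternative derives ε (directly, or every symbol in it is nullable)
Nullable: {}


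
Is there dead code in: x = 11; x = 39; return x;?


first assignment to x is overwritten before any read
Dead: 'x = 11'


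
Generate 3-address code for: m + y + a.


Break into single-operator statements:
t1 = m + y
t2 = t1 + a


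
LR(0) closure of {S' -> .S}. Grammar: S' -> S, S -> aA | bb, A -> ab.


Start: S' -> .S
For each item with dot before a nonterminal B, add B -> .γ for every B-production
Closure: [S' -> .S, S -> .aA, S -> .bb]


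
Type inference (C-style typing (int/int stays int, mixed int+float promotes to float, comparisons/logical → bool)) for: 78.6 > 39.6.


Operand types: float > float
Rule: comparison yields bool
Result type: bool


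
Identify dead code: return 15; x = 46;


statement follows a return and is unreachable
Dead: 'x = 46'


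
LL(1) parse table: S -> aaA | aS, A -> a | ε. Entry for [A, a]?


For [A, a]: 'a' ∈ FIRST(a)
Entry: A -> a


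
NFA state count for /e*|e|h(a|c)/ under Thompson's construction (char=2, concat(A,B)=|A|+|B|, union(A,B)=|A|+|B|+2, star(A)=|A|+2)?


Syntax tree has 5 char leaf(s), 3 union(s), 1 star(s)
chars contribute 5×2 = 10; each union adds +2; each star adds +2
Total: 10 + 6 + 2 = 18 states


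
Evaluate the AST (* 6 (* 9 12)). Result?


Evaluate inner: (* 9 12) = 108
Evaluate root: (* 6 108) = 648
Result: 648


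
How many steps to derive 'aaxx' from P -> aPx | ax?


Derivation: P => aPx => aaxx
Steps: 2


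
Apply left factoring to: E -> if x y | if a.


Common prefix: 'if'
Factored: E -> if E', E' -> x y | a


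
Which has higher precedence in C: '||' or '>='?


'>=' is relational (level 7); '||' is logical OR (level 1)
Higher level binds tighter
'>=' has higher precedence than '||'


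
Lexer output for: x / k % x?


Scan left to right, longest-match per lexeme
Tokens: ID(x), OP(/), ID(k), OP(%), ID(x)


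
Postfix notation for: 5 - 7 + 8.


Left to right (same or higher precedence on left)
Postfix: 5 7 - 8 +


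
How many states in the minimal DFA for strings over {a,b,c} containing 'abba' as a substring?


KMP-style automaton: 4 progress states + 1 absorbing accept = 5
Minimal DFA: 5 states


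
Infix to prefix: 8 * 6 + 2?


left-to-right (same/higher precedence on left): tree is (+ (* 8 6) 2)
Prefix: + * 8 6 2


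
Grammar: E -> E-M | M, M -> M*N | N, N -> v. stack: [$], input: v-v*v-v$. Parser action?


no handle on stack; shift 'v'
Action: shift


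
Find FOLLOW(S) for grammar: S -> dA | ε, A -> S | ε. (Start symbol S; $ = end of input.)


$ ∈ FOLLOW(S). For each A -> αBβ: add FIRST(β)\{ε} to FOLLOW(B); if β nullable, add FOLLOW(A).
FOLLOW(S) = {$}


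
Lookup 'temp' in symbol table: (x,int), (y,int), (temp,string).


Lookup 'temp' → type string


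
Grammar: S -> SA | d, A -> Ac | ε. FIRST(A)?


Per alternative of A: FIRST(Ac) = {c}; FIRST(ε) = {ε}
FIRST(A) = {c, ε}


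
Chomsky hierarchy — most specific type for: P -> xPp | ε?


Single nonterminal LHS, but x^n p^n is not regular
Classification: Type 2 (Context-Free)


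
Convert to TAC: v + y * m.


Break into single-operator statements:
t1 = y * m
t2 = v + t1


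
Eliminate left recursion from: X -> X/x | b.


Left-recursive alternatives: X/x; non-recursive: b
Introduce X': X -> bX', X' -> /xX' | ε


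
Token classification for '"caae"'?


Pattern: double-quoted sequence
Type: STRING_LITERAL


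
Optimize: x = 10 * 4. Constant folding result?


10 * 4 = 40 at compile time
Optimized: x = 40


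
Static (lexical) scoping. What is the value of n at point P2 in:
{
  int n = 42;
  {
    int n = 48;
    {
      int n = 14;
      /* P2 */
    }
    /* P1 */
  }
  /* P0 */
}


n declared in the same block as P2
n = 14


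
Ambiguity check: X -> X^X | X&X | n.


'n^n&n' has two parse trees (no precedence encoded between ^ and &)
Ambiguous


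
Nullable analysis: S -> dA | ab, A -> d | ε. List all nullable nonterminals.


A nonterminal is nullable iff some alternative derives ε (directly, or every symbol in it is nullable)
Nullable: {A}


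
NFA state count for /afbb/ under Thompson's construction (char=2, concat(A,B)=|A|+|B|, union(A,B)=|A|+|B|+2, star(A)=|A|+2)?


Syntax tree has 4 char leaf(s), 0 union(s), 0 star(s)
chars contribute 4×2 = 8; each union adds +2; each star adds +2
Total: 8 + 0 + 0 = 8 states


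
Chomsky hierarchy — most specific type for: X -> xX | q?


Right-linear: every RHS is a terminal or a terminal followed by one nonterminal
Classification: Type 3 (Regular)


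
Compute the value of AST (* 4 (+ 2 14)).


Evaluate inner: (+ 2 14) = 16
Evaluate root: (* 4 16) = 64
Result: 64


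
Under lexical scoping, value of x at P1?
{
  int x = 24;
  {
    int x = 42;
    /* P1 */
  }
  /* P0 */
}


x declared in the same block as P1
x = 42


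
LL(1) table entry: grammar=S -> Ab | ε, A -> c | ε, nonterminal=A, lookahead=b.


For [A, b]: ε is nullable and 'b' ∈ FOLLOW(A)
Entry: A -> ε


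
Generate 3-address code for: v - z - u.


Break into single-operator statements:
t1 = v - z
t2 = t1 - u


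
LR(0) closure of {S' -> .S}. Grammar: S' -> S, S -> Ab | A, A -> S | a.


Start: S' -> .S
For each item with dot before a nonterminal B, add B -> .γ for every B-production
Closure: [S' -> .S, S -> .Ab, S -> .A, A -> .S, A -> .a]


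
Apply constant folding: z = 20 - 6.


20 - 6 = 14 at compile time
Optimized: z = 14


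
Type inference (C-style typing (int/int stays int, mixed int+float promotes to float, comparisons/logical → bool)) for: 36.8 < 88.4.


Operand types: float < float
Rule: comparison yields bool
Result type: bool


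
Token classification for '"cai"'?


Pattern: double-quoted sequence
Type: STRING_LITERAL


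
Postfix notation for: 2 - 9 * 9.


* has higher precedence, evaluate 9*9 first
Postfix: 2 9 9 * -


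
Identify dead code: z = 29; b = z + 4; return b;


z is read by b's definition; b is returned
No dead code


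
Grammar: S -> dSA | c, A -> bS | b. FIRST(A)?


Per alternative of A: FIRST(bS) = {b}; FIRST(b) = {b}
FIRST(A) = {b}


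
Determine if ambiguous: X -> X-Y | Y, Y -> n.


precedence layered via separate nonterminal Y: deterministic
Unambiguous


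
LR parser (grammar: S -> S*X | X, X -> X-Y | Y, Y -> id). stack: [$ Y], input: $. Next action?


'Y' (not preceded by X-) is the handle for X -> Y
Action: reduce (X -> Y)


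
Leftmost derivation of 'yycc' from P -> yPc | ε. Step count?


Derivation: P => yPc => yyPcc => yycc
Steps: 3
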